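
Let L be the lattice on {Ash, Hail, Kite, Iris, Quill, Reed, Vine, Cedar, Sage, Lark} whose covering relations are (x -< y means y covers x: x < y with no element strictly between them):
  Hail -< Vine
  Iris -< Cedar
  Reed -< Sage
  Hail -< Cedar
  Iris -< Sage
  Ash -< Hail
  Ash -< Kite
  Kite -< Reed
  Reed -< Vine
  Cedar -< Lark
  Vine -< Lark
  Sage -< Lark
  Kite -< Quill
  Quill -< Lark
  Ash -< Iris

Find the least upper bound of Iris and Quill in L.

Common upper bounds of {Iris, Quill}: Lark.
The least among these is Lark.

Lark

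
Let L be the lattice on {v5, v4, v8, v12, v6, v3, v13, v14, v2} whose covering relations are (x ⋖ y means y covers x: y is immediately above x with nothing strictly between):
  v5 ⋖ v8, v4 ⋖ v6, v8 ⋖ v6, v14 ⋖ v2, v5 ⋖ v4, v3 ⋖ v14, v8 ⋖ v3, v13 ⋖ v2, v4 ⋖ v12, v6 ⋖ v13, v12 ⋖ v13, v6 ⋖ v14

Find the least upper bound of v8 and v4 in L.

v6

Common upper bounds of {v8, v4}: v13, v14, v2, v6.
The least among these is v6.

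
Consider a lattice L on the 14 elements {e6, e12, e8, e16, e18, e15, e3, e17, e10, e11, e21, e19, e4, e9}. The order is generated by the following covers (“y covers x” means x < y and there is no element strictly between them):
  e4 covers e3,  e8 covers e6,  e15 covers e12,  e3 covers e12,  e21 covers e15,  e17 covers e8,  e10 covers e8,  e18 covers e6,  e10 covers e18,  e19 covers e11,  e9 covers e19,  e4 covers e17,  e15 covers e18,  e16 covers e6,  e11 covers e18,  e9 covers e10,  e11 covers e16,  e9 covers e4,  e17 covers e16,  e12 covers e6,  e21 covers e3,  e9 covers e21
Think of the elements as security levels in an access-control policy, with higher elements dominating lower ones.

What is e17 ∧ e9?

Common lower bounds of {e17, e9}: e16, e17, e6, e8.
The greatest among these is e17.

e17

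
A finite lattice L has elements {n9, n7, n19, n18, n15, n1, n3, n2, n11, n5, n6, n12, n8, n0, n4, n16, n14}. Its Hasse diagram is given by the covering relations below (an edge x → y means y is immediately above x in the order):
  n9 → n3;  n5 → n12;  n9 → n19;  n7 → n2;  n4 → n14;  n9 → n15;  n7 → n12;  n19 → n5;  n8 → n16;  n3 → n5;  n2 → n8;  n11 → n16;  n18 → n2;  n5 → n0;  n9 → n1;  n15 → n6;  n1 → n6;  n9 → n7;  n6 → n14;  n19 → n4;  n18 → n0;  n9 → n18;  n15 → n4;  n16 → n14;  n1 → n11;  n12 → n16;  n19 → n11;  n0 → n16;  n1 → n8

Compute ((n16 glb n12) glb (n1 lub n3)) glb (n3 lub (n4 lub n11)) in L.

n16 ∧ n12 = n12
n1 ∨ n3 = n16
n12 ∧ n16 = n12
n4 ∨ n11 = n14
n3 ∨ n14 = n14
n12 ∧ n14 = n12

n12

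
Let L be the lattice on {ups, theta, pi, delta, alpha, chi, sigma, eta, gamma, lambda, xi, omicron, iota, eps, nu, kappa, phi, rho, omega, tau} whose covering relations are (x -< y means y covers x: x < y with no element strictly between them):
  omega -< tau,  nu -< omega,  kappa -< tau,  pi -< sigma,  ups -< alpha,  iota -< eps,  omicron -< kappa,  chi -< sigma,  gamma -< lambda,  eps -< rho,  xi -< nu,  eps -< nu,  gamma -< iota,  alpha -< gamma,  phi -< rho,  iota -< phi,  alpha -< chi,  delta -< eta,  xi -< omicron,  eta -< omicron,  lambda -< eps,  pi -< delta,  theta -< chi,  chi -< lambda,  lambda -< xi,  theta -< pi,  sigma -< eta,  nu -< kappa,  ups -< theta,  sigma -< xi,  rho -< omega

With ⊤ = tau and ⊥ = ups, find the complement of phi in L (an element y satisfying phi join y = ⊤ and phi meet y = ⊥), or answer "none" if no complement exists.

Need y with phi ∨ y = tau and phi ∧ y = ups.
Checking each element gives: delta.

delta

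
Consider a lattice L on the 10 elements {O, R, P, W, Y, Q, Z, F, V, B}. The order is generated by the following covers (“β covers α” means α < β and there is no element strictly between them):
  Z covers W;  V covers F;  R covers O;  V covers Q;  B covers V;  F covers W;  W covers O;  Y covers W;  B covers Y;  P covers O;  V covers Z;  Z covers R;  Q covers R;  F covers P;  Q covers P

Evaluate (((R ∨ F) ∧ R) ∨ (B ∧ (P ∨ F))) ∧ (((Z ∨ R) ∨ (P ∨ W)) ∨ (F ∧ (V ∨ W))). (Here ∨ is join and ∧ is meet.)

R ∨ F = V
V ∧ R = R
P ∨ F = F
B ∧ F = F
R ∨ F = V
Z ∨ R = Z
P ∨ W = F
Z ∨ F = V
V ∨ W = V
F ∧ V = F
V ∨ F = V
V ∧ V = V

V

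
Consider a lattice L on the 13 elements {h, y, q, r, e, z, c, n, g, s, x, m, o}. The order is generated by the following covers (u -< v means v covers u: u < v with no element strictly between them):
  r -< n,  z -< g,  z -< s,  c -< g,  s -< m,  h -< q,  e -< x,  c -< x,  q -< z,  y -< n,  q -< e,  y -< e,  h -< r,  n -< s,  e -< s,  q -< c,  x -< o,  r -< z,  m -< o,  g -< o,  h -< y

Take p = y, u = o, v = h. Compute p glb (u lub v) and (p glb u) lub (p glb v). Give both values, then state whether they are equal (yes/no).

y; y; yes

u lub v = o, so p glb (u lub v) = y glb o = y.
p glb u = y and p glb v = h, so (p glb u) lub (p glb v) = y lub h = y.
Equal: yes.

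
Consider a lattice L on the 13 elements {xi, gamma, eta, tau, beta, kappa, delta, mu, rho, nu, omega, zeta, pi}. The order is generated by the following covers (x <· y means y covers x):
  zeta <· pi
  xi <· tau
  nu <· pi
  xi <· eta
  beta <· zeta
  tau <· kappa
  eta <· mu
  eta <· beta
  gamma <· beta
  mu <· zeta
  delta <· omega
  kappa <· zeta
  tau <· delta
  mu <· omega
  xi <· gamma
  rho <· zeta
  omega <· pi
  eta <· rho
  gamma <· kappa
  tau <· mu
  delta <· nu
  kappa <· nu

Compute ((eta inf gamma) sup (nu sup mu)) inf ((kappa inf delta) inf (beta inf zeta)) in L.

xi

eta ∧ gamma = xi
nu ∨ mu = pi
xi ∨ pi = pi
kappa ∧ delta = tau
beta ∧ zeta = beta
tau ∧ beta = xi
pi ∧ xi = xi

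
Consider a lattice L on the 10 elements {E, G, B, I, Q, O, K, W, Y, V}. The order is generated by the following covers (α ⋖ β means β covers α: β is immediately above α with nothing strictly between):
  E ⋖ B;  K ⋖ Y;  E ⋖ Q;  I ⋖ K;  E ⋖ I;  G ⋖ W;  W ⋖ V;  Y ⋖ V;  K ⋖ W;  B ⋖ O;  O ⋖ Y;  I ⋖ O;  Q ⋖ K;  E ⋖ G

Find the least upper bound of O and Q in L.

Common upper bounds of {O, Q}: V, Y.
The least among these is Y.

Y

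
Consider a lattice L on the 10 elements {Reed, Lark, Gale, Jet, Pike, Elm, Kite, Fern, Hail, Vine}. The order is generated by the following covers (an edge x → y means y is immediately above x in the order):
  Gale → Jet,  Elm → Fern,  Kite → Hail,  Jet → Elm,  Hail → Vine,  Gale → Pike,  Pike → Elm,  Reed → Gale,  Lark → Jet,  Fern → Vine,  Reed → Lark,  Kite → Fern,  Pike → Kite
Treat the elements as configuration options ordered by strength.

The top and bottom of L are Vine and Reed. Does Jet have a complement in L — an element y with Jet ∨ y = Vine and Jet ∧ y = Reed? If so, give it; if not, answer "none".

none

For every candidate y, either Jet ∨ y ≠ Vine or Jet ∧ y ≠ Reed; no complement exists.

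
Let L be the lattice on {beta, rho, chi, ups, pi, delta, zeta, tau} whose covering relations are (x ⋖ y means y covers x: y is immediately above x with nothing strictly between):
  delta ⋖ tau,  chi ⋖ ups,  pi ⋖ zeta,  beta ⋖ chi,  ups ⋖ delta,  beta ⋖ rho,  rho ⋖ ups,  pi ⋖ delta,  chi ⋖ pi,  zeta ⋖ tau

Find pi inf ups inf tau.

Common lower bounds of {pi, ups, tau}: beta, chi.
The greatest among these is chi.

chi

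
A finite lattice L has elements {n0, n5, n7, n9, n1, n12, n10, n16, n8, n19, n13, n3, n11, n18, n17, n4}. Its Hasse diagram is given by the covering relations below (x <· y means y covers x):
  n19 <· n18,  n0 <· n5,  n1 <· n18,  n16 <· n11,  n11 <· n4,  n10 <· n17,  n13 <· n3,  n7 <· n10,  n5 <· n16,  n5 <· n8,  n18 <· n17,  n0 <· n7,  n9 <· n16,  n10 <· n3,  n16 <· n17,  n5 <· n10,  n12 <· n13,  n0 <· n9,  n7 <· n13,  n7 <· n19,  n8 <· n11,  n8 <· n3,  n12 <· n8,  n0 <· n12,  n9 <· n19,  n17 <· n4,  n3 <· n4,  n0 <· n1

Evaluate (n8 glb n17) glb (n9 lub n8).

n8 ∧ n17 = n5
n9 ∨ n8 = n11
n5 ∧ n11 = n5

n5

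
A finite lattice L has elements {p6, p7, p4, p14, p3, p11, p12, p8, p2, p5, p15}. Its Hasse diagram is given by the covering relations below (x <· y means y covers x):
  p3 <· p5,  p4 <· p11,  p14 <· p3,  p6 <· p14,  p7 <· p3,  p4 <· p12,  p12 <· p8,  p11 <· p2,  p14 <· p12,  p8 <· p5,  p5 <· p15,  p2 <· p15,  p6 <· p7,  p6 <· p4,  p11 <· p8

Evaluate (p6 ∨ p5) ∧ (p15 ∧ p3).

p3

p6 ∨ p5 = p5
p15 ∧ p3 = p3
p5 ∧ p3 = p3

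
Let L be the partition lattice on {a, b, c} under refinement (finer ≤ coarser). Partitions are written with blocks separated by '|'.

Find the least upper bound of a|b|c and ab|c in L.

The join of a|b|c and ab|c merges any blocks that overlap across the partitions, giving ab|c.

ab|c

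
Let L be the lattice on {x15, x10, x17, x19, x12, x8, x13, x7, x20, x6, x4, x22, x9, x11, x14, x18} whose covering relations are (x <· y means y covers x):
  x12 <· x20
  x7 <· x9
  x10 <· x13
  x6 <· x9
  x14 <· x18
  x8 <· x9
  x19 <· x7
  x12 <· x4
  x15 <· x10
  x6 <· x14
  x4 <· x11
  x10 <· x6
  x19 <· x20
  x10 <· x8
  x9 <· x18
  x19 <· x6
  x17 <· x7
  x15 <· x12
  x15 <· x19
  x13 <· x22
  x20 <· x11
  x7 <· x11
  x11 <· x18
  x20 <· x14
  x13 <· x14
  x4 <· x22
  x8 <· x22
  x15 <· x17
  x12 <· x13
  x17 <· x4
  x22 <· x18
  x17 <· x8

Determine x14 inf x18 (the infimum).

Common lower bounds of {x14, x18}: x10, x12, x13, x14, x15, x19, x20, x6.
The greatest among these is x14.

x14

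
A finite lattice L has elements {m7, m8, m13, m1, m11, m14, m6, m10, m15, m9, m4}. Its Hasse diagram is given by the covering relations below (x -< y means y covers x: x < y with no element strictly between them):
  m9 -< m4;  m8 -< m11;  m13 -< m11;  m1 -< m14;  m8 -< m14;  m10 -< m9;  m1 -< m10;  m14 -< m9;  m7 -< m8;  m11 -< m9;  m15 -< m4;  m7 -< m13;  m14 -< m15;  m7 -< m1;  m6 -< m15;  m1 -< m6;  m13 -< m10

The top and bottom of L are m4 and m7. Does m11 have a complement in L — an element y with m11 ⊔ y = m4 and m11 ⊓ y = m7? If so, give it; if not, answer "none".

m6

Need y with m11 ∨ y = m4 and m11 ∧ y = m7.
Checking each element gives: m6.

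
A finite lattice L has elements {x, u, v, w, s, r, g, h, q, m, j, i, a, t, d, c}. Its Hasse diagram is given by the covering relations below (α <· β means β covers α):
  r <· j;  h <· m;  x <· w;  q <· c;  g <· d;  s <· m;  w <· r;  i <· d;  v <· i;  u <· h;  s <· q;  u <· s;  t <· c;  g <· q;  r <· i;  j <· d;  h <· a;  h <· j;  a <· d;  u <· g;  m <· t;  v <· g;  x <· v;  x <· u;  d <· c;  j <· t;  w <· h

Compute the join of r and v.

i

Common upper bounds of {r, v}: c, d, i.
The least among these is i.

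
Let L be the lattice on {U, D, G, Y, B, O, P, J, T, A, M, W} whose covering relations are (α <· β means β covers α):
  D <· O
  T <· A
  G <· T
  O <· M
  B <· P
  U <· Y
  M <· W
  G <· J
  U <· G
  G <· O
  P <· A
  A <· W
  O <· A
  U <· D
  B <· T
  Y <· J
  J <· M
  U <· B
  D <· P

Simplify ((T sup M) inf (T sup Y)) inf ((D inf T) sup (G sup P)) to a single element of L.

T ∨ M = W
T ∨ Y = W
W ∧ W = W
D ∧ T = U
G ∨ P = A
U ∨ A = A
W ∧ A = A

A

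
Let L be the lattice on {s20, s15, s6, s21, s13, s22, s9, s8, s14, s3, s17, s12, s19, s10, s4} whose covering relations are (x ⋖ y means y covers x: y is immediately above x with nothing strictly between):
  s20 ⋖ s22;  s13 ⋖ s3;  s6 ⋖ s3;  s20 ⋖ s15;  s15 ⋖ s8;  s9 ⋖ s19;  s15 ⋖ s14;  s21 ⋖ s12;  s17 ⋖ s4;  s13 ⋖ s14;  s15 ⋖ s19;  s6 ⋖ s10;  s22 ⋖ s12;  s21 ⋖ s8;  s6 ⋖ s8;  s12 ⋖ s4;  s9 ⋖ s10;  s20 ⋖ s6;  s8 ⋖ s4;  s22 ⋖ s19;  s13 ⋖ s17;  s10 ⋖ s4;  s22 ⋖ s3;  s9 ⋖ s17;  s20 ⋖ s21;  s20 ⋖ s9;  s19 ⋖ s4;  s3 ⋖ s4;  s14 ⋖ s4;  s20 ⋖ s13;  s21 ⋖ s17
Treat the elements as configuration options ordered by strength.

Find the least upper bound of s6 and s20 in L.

s6

Common upper bounds of {s6, s20}: s10, s3, s4, s6, s8.
The least among these is s6.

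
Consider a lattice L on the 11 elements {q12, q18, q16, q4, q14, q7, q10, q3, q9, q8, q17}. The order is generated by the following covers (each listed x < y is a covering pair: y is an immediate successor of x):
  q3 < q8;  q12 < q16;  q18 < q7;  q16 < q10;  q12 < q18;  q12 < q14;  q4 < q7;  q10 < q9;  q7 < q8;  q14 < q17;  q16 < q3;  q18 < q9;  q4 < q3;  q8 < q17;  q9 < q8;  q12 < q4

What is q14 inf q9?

q12

Common lower bounds of {q14, q9}: q12.
The greatest among these is q12.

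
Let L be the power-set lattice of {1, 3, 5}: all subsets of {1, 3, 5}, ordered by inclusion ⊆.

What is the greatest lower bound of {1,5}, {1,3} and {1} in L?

Common lower bounds of {{1,5}, {1,3}, {1}}: {1}, ∅.
The greatest among these is {1}.

{1}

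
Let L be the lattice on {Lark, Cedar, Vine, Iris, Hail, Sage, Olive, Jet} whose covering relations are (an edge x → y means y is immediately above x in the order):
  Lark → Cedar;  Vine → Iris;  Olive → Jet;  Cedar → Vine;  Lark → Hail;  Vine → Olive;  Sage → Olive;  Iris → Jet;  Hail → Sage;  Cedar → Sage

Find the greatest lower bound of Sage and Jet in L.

Sage

Common lower bounds of {Sage, Jet}: Cedar, Hail, Lark, Sage.
The greatest among these is Sage.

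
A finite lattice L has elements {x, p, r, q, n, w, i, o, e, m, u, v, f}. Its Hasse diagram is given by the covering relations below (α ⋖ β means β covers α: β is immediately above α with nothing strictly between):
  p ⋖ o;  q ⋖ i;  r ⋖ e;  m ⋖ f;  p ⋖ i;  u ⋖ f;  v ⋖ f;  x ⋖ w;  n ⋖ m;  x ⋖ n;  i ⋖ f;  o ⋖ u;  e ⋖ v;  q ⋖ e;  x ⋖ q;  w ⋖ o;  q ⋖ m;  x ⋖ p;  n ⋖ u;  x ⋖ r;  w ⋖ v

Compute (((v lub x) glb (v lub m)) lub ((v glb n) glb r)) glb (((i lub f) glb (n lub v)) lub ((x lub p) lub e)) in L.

v ∨ x = v
v ∨ m = f
v ∧ f = v
v ∧ n = x
x ∧ r = x
v ∨ x = v
i ∨ f = f
n ∨ v = f
f ∧ f = f
x ∨ p = p
p ∨ e = f
f ∨ f = f
v ∧ f = v

v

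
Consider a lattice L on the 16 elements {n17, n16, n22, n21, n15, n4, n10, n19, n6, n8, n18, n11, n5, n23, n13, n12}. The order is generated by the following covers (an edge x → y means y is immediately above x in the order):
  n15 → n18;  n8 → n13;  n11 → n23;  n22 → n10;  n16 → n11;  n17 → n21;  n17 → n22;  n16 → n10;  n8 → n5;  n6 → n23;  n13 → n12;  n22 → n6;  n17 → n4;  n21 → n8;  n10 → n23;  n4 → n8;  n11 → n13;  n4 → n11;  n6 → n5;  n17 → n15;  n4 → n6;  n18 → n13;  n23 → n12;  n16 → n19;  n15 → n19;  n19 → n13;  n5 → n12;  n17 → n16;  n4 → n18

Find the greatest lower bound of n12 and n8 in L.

n8

Common lower bounds of {n12, n8}: n17, n21, n4, n8.
The greatest among these is n8.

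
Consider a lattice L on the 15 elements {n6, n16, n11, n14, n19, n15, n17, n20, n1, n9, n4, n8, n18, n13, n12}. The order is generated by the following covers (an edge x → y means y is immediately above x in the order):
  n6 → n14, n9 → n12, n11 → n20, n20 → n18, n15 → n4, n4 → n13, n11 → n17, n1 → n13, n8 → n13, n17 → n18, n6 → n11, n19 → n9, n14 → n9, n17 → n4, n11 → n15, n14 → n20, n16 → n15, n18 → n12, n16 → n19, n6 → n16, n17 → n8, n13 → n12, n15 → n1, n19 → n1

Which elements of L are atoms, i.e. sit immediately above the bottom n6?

The atoms are exactly the elements that cover n6: n11, n14, n16.

n11, n14, n16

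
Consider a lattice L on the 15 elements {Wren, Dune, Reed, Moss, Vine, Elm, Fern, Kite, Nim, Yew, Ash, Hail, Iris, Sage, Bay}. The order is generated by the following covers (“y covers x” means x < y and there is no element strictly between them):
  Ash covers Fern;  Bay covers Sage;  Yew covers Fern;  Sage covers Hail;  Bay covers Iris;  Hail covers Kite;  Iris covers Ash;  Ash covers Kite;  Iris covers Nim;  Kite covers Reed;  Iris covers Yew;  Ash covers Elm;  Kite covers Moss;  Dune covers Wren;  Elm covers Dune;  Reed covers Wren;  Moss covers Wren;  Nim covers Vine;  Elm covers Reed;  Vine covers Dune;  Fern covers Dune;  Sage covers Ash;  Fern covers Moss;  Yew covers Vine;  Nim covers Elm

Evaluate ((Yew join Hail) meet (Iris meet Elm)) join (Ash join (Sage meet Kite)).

Yew ∨ Hail = Bay
Iris ∧ Elm = Elm
Bay ∧ Elm = Elm
Sage ∧ Kite = Kite
Ash ∨ Kite = Ash
Elm ∨ Ash = Ash

Ash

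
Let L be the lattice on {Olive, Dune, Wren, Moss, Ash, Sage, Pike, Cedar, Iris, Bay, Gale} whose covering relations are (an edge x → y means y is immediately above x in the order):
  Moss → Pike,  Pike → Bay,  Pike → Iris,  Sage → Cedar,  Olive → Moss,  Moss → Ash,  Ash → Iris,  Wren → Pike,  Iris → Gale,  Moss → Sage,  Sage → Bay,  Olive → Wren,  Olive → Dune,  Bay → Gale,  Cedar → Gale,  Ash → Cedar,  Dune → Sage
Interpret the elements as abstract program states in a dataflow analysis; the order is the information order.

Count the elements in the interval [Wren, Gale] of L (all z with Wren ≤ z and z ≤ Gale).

5

The interval [Wren, Gale] = {Bay, Gale, Iris, Pike, Wren}, which has 5 elements.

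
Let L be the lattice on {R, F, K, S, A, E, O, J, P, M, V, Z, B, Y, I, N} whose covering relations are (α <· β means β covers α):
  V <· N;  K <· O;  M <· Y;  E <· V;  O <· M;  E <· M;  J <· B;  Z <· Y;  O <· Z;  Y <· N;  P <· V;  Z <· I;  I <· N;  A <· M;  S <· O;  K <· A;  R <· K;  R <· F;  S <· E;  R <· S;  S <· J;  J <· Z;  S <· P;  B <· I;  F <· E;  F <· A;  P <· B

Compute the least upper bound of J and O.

Common upper bounds of {J, O}: I, N, Y, Z.
The least among these is Z.

Z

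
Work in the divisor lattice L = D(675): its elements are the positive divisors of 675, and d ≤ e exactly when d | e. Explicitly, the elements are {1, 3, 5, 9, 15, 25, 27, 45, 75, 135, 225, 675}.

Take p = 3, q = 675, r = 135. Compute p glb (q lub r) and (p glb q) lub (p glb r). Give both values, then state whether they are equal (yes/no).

q lub r = 675, so p glb (q lub r) = 3 glb 675 = 3.
p glb q = 3 and p glb r = 3, so (p glb q) lub (p glb r) = 3 lub 3 = 3.
Equal: yes.

3; 3; yes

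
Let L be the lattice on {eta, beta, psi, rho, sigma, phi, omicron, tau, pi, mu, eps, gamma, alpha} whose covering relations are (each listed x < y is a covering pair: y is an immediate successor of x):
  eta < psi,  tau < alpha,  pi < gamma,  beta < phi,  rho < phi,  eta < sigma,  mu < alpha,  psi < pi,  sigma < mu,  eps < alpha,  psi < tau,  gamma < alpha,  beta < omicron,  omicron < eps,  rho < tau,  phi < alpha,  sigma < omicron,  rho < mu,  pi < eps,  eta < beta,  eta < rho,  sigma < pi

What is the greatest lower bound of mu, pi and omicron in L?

sigma

Common lower bounds of {mu, pi, omicron}: eta, sigma.
The greatest among these is sigma.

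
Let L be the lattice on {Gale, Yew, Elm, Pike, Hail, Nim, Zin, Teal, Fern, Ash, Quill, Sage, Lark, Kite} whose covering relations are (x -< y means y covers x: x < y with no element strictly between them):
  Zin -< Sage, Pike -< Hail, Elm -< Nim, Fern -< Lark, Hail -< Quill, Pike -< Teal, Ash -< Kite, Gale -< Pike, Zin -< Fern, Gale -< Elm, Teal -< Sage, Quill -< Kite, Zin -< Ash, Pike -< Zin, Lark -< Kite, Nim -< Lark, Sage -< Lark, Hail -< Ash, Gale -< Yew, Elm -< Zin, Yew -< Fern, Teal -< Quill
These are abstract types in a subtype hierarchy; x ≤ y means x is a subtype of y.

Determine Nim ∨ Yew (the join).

Lark

Common upper bounds of {Nim, Yew}: Kite, Lark.
The least among these is Lark.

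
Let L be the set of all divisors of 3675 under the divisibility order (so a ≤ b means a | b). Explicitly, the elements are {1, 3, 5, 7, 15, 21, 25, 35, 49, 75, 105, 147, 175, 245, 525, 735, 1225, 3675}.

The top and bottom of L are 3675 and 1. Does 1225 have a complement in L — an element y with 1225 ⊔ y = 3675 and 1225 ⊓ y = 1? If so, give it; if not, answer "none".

3

Need y with 1225 ∨ y = 3675 and 1225 ∧ y = 1.
Checking each element gives: 3.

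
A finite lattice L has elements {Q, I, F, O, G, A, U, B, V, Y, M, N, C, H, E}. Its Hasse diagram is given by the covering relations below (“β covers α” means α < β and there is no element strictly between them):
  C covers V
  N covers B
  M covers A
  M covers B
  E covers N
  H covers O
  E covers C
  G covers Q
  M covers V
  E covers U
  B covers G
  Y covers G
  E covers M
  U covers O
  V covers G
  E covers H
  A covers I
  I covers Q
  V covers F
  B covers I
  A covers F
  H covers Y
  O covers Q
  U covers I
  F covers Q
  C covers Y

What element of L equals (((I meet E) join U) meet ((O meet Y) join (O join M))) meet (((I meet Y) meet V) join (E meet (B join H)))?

I ∧ E = I
I ∨ U = U
O ∧ Y = Q
O ∨ M = E
Q ∨ E = E
U ∧ E = U
I ∧ Y = Q
Q ∧ V = Q
B ∨ H = E
E ∧ E = E
Q ∨ E = E
U ∧ E = U

U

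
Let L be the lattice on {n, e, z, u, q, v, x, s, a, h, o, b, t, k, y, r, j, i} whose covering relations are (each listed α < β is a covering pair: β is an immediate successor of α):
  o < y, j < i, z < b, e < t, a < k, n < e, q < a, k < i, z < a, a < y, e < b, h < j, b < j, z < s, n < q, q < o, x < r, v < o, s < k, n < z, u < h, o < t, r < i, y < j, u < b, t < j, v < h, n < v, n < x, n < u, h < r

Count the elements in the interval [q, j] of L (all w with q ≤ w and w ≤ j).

The interval [q, j] = {a, j, o, q, t, y}, which has 6 elements.

6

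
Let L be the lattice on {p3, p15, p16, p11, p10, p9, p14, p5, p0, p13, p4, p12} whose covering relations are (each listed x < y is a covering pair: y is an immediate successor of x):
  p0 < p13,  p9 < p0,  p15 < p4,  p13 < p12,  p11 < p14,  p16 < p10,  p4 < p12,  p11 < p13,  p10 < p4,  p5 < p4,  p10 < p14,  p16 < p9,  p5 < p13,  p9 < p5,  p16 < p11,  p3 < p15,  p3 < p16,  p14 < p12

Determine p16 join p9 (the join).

Common upper bounds of {p16, p9}: p0, p12, p13, p4, p5, p9.
The least among these is p9.

p9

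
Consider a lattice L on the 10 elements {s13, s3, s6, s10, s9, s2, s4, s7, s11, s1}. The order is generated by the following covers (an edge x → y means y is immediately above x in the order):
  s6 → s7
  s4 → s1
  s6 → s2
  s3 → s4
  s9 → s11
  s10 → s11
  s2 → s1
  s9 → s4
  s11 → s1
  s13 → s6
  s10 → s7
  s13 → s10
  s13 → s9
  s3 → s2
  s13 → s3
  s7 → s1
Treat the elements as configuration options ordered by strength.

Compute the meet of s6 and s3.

s13

Common lower bounds of {s6, s3}: s13.
The greatest among these is s13.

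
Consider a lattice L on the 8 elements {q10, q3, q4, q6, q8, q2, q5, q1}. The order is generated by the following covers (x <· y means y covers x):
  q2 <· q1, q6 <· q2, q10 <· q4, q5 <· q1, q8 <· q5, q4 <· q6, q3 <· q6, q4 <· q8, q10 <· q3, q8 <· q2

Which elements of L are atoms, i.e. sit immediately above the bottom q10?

q3, q4

The atoms are exactly the elements that cover q10: q3, q4.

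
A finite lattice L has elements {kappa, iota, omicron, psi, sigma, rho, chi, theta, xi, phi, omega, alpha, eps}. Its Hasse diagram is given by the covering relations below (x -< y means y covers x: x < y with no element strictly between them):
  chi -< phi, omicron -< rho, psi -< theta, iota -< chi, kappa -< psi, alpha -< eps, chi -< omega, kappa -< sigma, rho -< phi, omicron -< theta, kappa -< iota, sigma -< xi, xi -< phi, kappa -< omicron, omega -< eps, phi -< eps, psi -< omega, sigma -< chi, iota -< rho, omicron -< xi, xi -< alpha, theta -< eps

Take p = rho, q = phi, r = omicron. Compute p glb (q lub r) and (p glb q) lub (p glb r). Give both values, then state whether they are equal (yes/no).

q lub r = phi, so p glb (q lub r) = rho glb phi = rho.
p glb q = rho and p glb r = omicron, so (p glb q) lub (p glb r) = rho lub omicron = rho.
Equal: yes.

rho; rho; yes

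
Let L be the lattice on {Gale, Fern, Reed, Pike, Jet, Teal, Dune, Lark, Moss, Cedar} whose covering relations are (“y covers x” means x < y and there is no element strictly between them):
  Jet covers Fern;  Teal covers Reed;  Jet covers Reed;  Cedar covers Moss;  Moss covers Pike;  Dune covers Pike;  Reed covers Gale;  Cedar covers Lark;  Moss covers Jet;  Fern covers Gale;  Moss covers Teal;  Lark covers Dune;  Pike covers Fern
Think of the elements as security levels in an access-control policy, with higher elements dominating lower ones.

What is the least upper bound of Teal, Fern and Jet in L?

Moss

Common upper bounds of {Teal, Fern, Jet}: Cedar, Moss.
The least among these is Moss.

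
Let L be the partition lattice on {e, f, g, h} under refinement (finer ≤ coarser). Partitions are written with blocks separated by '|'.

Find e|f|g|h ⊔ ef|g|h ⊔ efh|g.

efh|g

Common upper bounds of {e|f|g|h, ef|g|h, efh|g}: efgh, efh|g.
The least among these is efh|g.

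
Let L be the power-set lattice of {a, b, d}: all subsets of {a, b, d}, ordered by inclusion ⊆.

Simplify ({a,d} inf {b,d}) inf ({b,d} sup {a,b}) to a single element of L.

{a,d} ∧ {b,d} = {d}
{b,d} ∨ {a,b} = {a,b,d}
{d} ∧ {a,b,d} = {d}

{d}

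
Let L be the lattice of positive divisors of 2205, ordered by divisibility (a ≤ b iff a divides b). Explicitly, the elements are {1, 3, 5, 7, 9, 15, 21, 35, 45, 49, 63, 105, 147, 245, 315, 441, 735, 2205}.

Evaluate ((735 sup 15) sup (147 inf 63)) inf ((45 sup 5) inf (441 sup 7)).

3

735 ∨ 15 = 735
147 ∧ 63 = 21
735 ∨ 21 = 735
45 ∨ 5 = 45
441 ∨ 7 = 441
45 ∧ 441 = 9
735 ∧ 9 = 3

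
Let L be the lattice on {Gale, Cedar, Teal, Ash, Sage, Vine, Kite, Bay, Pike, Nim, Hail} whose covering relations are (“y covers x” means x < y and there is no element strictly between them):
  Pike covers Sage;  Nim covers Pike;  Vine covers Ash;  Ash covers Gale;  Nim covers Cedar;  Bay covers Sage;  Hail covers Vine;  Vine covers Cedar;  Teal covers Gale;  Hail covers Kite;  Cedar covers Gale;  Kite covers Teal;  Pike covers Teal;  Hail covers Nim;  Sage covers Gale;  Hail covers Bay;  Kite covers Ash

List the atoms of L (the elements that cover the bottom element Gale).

The atoms are exactly the elements that cover Gale: Ash, Cedar, Sage, Teal.

Ash, Cedar, Sage, Teal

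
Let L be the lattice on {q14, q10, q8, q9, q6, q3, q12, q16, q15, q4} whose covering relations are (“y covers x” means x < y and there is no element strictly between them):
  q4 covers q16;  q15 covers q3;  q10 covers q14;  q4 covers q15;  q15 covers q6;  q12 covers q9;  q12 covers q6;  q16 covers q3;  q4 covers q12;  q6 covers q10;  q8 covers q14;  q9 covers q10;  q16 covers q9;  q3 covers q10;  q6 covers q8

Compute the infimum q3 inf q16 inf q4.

q3

Common lower bounds of {q3, q16, q4}: q10, q14, q3.
The greatest among these is q3.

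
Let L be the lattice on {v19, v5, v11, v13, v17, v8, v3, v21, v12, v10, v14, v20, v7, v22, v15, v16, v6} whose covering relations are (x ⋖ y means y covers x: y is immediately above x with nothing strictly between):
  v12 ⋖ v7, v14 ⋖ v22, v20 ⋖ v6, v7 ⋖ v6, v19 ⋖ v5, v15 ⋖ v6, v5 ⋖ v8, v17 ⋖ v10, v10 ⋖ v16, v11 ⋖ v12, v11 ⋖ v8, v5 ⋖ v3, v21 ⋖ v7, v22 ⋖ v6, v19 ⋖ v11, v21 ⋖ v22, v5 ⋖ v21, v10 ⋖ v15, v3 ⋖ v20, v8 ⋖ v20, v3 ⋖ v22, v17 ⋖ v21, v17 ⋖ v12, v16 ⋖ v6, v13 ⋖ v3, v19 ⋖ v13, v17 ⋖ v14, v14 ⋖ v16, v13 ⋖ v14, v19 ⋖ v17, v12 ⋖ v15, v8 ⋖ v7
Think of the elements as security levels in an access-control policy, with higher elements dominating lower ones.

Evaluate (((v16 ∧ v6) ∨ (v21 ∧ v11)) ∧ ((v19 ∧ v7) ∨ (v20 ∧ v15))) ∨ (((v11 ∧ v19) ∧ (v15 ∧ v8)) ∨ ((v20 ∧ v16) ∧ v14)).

v13

v16 ∧ v6 = v16
v21 ∧ v11 = v19
v16 ∨ v19 = v16
v19 ∧ v7 = v19
v20 ∧ v15 = v11
v19 ∨ v11 = v11
v16 ∧ v11 = v19
v11 ∧ v19 = v19
v15 ∧ v8 = v11
v19 ∧ v11 = v19
v20 ∧ v16 = v13
v13 ∧ v14 = v13
v19 ∨ v13 = v13
v19 ∨ v13 = v13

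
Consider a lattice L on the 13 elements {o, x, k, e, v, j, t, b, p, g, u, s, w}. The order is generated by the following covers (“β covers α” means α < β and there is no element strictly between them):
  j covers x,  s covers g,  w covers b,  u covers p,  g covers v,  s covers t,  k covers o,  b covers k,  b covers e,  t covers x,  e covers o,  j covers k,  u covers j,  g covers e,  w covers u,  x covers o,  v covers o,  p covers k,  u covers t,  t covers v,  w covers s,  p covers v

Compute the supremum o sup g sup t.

Common upper bounds of {o, g, t}: s, w.
The least among these is s.

s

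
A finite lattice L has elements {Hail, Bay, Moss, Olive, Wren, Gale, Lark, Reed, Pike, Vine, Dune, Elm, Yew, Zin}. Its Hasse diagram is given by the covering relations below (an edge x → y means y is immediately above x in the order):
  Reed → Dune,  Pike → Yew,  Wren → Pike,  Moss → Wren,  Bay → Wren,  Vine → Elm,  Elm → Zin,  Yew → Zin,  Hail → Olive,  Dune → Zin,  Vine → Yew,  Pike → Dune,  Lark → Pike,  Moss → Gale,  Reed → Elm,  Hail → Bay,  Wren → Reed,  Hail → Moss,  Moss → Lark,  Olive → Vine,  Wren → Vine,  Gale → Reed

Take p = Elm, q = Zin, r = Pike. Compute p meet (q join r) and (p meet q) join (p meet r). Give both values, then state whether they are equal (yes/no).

q join r = Zin, so p meet (q join r) = Elm meet Zin = Elm.
p meet q = Elm and p meet r = Wren, so (p meet q) join (p meet r) = Elm join Wren = Elm.
Equal: yes.

Elm; Elm; yes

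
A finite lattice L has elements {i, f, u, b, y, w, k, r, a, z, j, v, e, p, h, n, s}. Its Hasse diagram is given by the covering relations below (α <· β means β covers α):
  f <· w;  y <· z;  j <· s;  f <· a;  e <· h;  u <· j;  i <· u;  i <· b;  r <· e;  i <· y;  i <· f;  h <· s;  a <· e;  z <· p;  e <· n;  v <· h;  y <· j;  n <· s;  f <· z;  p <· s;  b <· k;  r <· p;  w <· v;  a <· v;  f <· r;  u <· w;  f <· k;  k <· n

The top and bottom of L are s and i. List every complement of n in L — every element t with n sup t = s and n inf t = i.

j, u, y

Need t with n ∨ t = s and n ∧ t = i.
Checking each element gives: j, u, y.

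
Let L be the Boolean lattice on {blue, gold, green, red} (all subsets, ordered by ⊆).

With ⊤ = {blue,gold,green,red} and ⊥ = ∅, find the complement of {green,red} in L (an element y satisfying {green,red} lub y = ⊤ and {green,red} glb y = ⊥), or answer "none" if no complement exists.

{blue,gold}

Need y with {green,red} ∨ y = {blue,gold,green,red} and {green,red} ∧ y = ∅.
Checking each element gives: {blue,gold}.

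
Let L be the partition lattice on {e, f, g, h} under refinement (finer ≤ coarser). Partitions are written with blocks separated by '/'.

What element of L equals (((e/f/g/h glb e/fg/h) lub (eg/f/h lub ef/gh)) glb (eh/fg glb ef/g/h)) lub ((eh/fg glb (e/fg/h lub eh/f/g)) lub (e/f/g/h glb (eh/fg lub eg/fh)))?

eh/fg

e/f/g/h ∧ e/fg/h = e/f/g/h
eg/f/h ∨ ef/gh = efgh
e/f/g/h ∨ efgh = efgh
eh/fg ∧ ef/g/h = e/f/g/h
efgh ∧ e/f/g/h = e/f/g/h
e/fg/h ∨ eh/f/g = eh/fg
eh/fg ∧ eh/fg = eh/fg
eh/fg ∨ eg/fh = efgh
e/f/g/h ∧ efgh = e/f/g/h
eh/fg ∨ e/f/g/h = eh/fg
e/f/g/h ∨ eh/fg = eh/fg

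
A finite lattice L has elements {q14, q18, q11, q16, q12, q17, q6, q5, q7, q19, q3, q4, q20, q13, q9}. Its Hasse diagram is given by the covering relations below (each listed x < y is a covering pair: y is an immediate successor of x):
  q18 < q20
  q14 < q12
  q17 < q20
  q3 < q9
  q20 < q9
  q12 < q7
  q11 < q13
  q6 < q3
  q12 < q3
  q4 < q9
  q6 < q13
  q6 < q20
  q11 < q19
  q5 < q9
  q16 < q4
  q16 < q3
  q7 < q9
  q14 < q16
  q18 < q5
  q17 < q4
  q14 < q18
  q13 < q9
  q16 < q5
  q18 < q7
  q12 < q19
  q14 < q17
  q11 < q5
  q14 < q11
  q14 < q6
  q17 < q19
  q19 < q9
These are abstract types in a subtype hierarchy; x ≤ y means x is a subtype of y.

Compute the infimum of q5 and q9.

Common lower bounds of {q5, q9}: q11, q14, q16, q18, q5.
The greatest among these is q5.

q5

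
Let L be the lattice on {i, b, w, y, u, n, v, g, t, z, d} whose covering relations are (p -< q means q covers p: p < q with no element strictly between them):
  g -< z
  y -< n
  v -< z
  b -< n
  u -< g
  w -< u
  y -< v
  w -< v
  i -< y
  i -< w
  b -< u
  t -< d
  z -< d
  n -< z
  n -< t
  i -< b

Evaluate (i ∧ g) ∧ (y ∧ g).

i ∧ g = i
y ∧ g = i
i ∧ i = i

i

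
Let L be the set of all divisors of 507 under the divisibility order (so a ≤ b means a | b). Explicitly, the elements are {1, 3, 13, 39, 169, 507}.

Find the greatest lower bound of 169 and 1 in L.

1

In the divisibility order, the meet is the greatest common divisor: gcd(169, 1) = 1.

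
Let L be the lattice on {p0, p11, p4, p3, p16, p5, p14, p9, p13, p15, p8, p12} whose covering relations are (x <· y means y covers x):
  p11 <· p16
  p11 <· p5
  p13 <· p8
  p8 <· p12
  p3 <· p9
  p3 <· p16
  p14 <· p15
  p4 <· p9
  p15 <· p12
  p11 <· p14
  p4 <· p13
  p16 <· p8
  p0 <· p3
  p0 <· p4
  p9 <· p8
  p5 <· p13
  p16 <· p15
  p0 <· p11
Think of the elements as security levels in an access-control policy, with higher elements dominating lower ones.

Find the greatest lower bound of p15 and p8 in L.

Common lower bounds of {p15, p8}: p0, p11, p16, p3.
The greatest among these is p16.

p16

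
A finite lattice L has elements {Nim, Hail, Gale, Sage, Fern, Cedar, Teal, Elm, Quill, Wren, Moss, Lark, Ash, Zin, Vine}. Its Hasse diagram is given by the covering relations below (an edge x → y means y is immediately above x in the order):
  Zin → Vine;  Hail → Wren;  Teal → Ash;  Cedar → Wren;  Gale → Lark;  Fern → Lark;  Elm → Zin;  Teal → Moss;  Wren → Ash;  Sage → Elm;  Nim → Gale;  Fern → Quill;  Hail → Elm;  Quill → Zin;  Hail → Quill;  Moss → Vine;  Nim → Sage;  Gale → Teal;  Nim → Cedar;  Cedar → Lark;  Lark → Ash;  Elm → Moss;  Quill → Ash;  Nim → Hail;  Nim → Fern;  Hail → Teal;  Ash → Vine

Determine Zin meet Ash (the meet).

Common lower bounds of {Zin, Ash}: Fern, Hail, Nim, Quill.
The greatest among these is Quill.

Quill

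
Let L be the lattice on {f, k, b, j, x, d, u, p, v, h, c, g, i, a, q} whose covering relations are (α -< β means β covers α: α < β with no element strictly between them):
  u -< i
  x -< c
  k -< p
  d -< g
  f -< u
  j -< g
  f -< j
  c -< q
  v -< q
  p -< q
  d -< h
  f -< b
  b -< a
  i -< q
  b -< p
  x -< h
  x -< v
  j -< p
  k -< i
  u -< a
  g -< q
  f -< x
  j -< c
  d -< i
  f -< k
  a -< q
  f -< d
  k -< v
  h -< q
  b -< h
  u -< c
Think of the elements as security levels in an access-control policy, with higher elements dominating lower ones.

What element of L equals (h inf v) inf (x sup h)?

x

h ∧ v = x
x ∨ h = h
x ∧ h = x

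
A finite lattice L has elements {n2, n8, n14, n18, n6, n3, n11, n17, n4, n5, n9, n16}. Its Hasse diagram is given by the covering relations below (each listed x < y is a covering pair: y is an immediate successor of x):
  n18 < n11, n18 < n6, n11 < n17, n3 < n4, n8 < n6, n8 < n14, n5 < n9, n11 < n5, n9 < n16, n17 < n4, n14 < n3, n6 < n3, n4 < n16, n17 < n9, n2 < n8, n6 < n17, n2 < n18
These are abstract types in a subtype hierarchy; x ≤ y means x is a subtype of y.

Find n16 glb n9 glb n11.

Common lower bounds of {n16, n9, n11}: n11, n18, n2.
The greatest among these is n11.

n11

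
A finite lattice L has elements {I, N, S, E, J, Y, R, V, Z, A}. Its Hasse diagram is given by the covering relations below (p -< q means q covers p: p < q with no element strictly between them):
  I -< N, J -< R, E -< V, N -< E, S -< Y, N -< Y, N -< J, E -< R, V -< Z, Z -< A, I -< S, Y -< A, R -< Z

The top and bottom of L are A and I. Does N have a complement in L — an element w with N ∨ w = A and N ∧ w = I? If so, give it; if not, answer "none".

none

For every candidate w, either N ∨ w ≠ A or N ∧ w ≠ I; no complement exists.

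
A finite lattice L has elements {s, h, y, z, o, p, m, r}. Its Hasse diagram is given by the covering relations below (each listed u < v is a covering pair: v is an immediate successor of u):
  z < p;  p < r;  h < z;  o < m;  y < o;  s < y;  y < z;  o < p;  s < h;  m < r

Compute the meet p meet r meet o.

Common lower bounds of {p, r, o}: o, s, y.
The greatest among these is o.

o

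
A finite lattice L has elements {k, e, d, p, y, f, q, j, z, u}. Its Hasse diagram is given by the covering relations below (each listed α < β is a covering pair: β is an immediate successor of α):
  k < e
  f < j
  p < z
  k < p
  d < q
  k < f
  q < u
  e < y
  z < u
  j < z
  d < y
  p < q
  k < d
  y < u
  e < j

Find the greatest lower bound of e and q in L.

Common lower bounds of {e, q}: k.
The greatest among these is k.

k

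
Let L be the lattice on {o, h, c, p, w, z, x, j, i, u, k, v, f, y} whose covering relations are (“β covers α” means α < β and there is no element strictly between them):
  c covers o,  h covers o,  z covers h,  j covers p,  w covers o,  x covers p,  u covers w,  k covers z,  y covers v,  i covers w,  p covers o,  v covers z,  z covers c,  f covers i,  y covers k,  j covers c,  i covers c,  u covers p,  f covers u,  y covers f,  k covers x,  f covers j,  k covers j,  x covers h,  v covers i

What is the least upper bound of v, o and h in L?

v

Common upper bounds of {v, o, h}: v, y.
The least among these is v.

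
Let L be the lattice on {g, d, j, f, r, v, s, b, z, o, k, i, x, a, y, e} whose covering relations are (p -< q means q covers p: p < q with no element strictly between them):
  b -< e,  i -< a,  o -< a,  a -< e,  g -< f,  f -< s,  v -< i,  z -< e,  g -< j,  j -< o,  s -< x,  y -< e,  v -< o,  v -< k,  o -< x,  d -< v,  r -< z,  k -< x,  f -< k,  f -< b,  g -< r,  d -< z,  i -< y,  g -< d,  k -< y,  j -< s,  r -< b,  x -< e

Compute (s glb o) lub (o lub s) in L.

s ∧ o = j
o ∨ s = x
j ∨ x = x

x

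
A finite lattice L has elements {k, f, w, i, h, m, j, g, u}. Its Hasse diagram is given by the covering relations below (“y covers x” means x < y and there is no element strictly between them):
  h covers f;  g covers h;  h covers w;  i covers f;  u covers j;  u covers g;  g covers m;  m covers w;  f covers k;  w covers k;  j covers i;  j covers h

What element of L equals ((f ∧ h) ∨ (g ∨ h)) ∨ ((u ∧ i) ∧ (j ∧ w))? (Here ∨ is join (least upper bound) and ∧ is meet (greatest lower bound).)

g

f ∧ h = f
g ∨ h = g
f ∨ g = g
u ∧ i = i
j ∧ w = w
i ∧ w = k
g ∨ k = g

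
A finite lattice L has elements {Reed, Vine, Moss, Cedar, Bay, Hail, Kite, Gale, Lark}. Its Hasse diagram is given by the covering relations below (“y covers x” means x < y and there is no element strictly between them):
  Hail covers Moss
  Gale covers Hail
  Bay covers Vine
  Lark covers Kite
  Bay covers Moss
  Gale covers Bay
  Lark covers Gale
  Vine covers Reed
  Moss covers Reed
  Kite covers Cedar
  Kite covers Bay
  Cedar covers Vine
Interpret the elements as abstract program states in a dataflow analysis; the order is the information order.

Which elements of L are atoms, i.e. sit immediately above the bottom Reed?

The atoms are exactly the elements that cover Reed: Moss, Vine.

Moss, Vine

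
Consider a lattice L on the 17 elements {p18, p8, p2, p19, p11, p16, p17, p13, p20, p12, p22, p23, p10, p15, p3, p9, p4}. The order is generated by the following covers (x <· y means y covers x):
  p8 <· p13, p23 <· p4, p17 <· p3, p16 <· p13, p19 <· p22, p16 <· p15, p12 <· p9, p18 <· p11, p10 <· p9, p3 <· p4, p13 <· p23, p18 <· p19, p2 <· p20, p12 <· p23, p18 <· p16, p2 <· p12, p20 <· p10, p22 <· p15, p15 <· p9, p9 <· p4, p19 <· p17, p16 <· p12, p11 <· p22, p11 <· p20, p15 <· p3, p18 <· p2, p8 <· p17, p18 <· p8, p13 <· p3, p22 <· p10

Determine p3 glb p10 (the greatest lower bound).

Common lower bounds of {p3, p10}: p11, p18, p19, p22.
The greatest among these is p22.

p22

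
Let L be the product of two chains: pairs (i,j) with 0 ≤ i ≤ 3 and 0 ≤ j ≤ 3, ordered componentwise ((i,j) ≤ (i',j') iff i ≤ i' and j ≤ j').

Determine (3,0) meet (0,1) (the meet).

In a product of chains, the meet is componentwise min, giving (0,0).

(0,0)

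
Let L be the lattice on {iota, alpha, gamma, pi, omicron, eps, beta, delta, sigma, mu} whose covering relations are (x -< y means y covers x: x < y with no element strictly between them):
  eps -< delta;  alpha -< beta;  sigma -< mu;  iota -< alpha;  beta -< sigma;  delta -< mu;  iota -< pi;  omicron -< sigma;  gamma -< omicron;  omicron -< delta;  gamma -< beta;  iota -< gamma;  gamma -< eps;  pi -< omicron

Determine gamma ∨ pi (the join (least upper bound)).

Common upper bounds of {gamma, pi}: delta, mu, omicron, sigma.
The least among these is omicron.

omicron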